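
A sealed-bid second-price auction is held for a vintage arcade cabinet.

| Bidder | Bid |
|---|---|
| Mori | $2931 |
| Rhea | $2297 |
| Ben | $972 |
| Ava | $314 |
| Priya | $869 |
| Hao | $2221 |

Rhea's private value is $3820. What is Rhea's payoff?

Highest bid: Mori at $2931, so Mori wins.
Second-highest bid: Rhea at $2297 — that is the price the winner pays.
Rhea did not win, so Rhea pays nothing and receives nothing: payoff $0.

$0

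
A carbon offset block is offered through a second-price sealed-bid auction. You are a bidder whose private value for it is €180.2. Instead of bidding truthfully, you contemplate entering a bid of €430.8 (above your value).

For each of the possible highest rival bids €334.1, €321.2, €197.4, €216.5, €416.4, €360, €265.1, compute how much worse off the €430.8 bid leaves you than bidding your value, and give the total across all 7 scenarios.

The deviation costs you only when the competing bid falls strictly between €180.2 and €430.8; elsewhere both bids give the same outcome.
€334.1: truthful payoff €0, deviation payoff −€153.9 → loss €153.9.
€321.2: truthful payoff €0, deviation payoff −€141 → loss €141.
€197.4: truthful payoff €0, deviation payoff −€17.2 → loss €17.2.
€216.5: truthful payoff €0, deviation payoff −€36.3 → loss €36.3.
€416.4: truthful payoff €0, deviation payoff −€236.2 → loss €236.2.
€360: truthful payoff €0, deviation payoff −€179.8 → loss €179.8.
€265.1: truthful payoff €0, deviation payoff −€84.9 → loss €84.9.
Total loss = €153.9 + €141 + €17.2 + €36.3 + €236.2 + €179.8 + €84.9 = €849.3.
In a second-price auction your bid sets only whether you win, not what you pay, so bidding your true value is weakly dominant.

€849.3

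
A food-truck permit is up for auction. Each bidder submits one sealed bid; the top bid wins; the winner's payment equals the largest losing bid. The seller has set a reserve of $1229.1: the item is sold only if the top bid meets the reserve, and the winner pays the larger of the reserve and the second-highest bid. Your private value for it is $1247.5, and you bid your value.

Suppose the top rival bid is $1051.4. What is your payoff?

Your bid $1247.5 is the highest and exceeds the reserve.
Price = max(second-highest bid, reserve) = max($1051.4, $1229.1) = $1229.1.
Payoff = $1247.5 − $1229.1 = $18.4.

$18.4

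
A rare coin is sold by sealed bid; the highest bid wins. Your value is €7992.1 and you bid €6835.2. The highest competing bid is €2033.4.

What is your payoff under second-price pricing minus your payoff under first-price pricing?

€4801.8

You have the highest bid, so you win under either rule.
Second-price: pay €2033.4 → payoff €5958.7.
First-price: pay your own bid €6835.2 → payoff €1156.9.
Difference = €5958.7 − (€1156.9) = €4801.8.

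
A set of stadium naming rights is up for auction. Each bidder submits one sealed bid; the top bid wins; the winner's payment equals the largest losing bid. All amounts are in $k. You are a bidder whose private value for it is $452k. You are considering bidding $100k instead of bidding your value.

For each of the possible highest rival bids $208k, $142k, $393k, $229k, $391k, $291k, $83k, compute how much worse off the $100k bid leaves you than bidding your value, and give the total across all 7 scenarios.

$1058k

The deviation costs you only when the competing bid falls strictly between $100k and $452k; elsewhere both bids give the same outcome.
$208k: truthful payoff $244k, deviation payoff $0k → loss $244k.
$142k: truthful payoff $310k, deviation payoff $0k → loss $310k.
$393k: truthful payoff $59k, deviation payoff $0k → loss $59k.
$229k: truthful payoff $223k, deviation payoff $0k → loss $223k.
$391k: truthful payoff $61k, deviation payoff $0k → loss $61k.
$291k: truthful payoff $161k, deviation payoff $0k → loss $161k.
$83k: outcomes coincide → loss $0k.
Total loss = $244k + $310k + $59k + $223k + $61k + $161k = $1058k.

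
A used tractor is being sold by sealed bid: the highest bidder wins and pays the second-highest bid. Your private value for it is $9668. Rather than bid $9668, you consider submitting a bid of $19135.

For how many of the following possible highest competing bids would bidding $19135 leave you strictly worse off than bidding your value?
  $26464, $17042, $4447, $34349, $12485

2

The deviation hurts exactly when the highest competing bid lies strictly between $9668 and $19135 — overbidding then wins at a price above your value.
$26464: above both → same outcome either way.
$17042: inside the interval → strictly worse (loss $7374).
$4447: below both → same outcome either way.
$34349: above both → same outcome either way.
$12485: inside the interval → strictly worse (loss $2817).
Count: 2.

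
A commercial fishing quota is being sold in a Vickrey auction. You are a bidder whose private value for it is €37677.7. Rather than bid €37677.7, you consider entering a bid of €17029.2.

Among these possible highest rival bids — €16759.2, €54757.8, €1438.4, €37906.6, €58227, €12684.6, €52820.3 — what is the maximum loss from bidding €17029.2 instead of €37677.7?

€0

€16759.2: same outcome either way → loss €0.
€54757.8: same outcome either way → loss €0.
€1438.4: same outcome either way → loss €0.
€37906.6: same outcome either way → loss €0.
€58227: same outcome either way → loss €0.
€12684.6: same outcome either way → loss €0.
€52820.3: same outcome either way → loss €0.
Maximum loss: €0.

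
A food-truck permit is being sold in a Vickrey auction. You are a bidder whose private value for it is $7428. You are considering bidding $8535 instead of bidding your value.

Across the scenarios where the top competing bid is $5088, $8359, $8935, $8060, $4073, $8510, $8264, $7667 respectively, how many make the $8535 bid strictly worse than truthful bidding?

The deviation hurts exactly when the highest competing bid lies strictly between $7428 and $8535 — overbidding then wins at a price above your value.
$5088: below both → same outcome either way.
$8359: inside the interval → strictly worse (loss $931).
$8935: above both → same outcome either way.
$8060: inside the interval → strictly worse (loss $632).
$4073: below both → same outcome either way.
$8510: inside the interval → strictly worse (loss $1082).
$8264: inside the interval → strictly worse (loss $836).
$7667: inside the interval → strictly worse (loss $239).
Count: 5.

5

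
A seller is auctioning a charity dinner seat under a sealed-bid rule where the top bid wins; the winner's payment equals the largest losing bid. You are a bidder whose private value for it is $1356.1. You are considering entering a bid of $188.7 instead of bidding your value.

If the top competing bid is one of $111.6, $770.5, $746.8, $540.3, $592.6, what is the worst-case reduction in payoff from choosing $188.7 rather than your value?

$815.8

$111.6: same outcome either way → loss $0.
$770.5: truthful gives $585.6, deviation gives $0 → loss $585.6.
$746.8: truthful gives $609.3, deviation gives $0 → loss $609.3.
$540.3: truthful gives $815.8, deviation gives $0 → loss $815.8.
$592.6: truthful gives $763.5, deviation gives $0 → loss $763.5.
Maximum loss: $815.8.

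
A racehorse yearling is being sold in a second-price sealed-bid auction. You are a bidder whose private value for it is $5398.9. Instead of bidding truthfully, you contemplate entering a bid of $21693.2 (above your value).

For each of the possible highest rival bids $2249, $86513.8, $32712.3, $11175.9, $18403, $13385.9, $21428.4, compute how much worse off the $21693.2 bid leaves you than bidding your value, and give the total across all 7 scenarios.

The deviation costs you only when the competing bid falls strictly between $5398.9 and $21693.2; elsewhere both bids give the same outcome.
$2249: outcomes coincide → loss $0.
$86513.8: outcomes coincide → loss $0.
$32712.3: outcomes coincide → loss $0.
$11175.9: truthful payoff $0, deviation payoff −$5777 → loss $5777.
$18403: truthful payoff $0, deviation payoff −$13004.1 → loss $13004.1.
$13385.9: truthful payoff $0, deviation payoff −$7987 → loss $7987.
$21428.4: truthful payoff $0, deviation payoff −$16029.5 → loss $16029.5.
Total loss = $5777 + $13004.1 + $7987 + $16029.5 = $42797.6.

$42797.6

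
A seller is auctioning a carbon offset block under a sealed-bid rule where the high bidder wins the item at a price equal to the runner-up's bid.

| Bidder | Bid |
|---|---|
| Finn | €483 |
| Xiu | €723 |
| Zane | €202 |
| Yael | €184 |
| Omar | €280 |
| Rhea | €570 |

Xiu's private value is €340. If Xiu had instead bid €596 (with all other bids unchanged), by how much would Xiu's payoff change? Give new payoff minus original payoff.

The highest bid among the other bidders is €570; Xiu's bid doesn't change that.
Original bid €723: Xiu is highest, pays the top rival bid €570; payoff €340 − €570 = −€230.
Alternative bid €596: Xiu is highest, pays the top rival bid €570; payoff €340 − €570 = −€230.
Change in payoff = −€230 − (−€230) = €0.

€0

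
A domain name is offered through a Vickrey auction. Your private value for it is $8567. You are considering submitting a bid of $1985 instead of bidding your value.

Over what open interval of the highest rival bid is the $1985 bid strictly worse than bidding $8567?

If the competing bid is below $1985, both bids win at the same price — no difference.
If it is above $8567, both bids lose — no difference.
If it lies strictly between $1985 and $8567, bidding your value wins at a price below your value (positive payoff) while bidding $1985 loses (payoff 0).
So the deviation strictly hurts on the open interval ($1985, $8567).

($1985, $8567)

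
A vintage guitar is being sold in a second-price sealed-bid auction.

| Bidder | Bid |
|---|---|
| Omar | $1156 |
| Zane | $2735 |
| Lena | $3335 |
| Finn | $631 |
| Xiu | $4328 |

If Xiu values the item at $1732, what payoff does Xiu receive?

Highest bid: Xiu at $4328, so Xiu wins.
Second-highest bid: Lena at $3335 — that is the price the winner pays.
Xiu's payoff = value − price = $1732 − $3335 = −$1603.

−$1603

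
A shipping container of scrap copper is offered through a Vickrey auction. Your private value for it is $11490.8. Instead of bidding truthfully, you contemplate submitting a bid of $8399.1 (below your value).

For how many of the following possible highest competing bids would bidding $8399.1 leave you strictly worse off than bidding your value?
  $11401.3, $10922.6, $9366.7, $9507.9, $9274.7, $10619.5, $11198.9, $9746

The deviation hurts exactly when the highest competing bid lies strictly between $8399.1 and $11490.8 — underbidding then forfeits a profitable win.
$11401.3: inside the interval → strictly worse (loss $89.5).
$10922.6: inside the interval → strictly worse (loss $568.2).
$9366.7: inside the interval → strictly worse (loss $2124.1).
$9507.9: inside the interval → strictly worse (loss $1982.9).
$9274.7: inside the interval → strictly worse (loss $2216.1).
$10619.5: inside the interval → strictly worse (loss $871.3).
$11198.9: inside the interval → strictly worse (loss $291.9).
$9746: inside the interval → strictly worse (loss $1744.8).
Count: 8.

8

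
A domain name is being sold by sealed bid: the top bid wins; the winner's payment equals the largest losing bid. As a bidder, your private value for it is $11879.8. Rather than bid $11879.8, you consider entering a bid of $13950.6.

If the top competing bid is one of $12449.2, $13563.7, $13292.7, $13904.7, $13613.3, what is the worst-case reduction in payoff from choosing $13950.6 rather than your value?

$2024.9

$12449.2: truthful gives $0, deviation gives −$569.4 → loss $569.4.
$13563.7: truthful gives $0, deviation gives −$1683.9 → loss $1683.9.
$13292.7: truthful gives $0, deviation gives −$1412.9 → loss $1412.9.
$13904.7: truthful gives $0, deviation gives −$2024.9 → loss $2024.9.
$13613.3: truthful gives $0, deviation gives −$1733.5 → loss $1733.5.
Maximum loss: $2024.9.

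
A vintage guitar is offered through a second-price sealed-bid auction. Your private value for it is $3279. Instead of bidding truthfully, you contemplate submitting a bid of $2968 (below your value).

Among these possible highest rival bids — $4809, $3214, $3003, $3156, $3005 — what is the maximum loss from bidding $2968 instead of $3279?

$4809: same outcome either way → loss $0.
$3214: truthful gives $65, deviation gives $0 → loss $65.
$3003: truthful gives $276, deviation gives $0 → loss $276.
$3156: truthful gives $123, deviation gives $0 → loss $123.
$3005: truthful gives $274, deviation gives $0 → loss $274.
Maximum loss: $276.

$276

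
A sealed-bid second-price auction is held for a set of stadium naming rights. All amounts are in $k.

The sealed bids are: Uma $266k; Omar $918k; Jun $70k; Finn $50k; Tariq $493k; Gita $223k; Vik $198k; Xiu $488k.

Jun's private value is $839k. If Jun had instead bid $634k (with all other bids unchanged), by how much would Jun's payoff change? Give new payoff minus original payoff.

The highest bid among the other bidders is $918k; Jun's bid doesn't change that.
Original bid $70k: Jun is not highest (top rival bid is $918k); payoff $0k.
Alternative bid $634k: Jun is not highest (top rival bid is $918k); payoff $0k.
Change in payoff = $0k − ($0k) = $0k.

$0k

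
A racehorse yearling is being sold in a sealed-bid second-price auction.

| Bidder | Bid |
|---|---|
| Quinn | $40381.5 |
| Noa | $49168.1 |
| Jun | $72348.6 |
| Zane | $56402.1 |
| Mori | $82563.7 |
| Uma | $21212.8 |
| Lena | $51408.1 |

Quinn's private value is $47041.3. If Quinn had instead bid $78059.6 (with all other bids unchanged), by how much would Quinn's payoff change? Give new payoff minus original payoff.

$0

The highest bid among the other bidders is $82563.7; Quinn's bid doesn't change that.
Original bid $40381.5: Quinn is not highest (top rival bid is $82563.7); payoff $0.
Alternative bid $78059.6: Quinn is not highest (top rival bid is $82563.7); payoff $0.
Change in payoff = $0 − ($0) = $0.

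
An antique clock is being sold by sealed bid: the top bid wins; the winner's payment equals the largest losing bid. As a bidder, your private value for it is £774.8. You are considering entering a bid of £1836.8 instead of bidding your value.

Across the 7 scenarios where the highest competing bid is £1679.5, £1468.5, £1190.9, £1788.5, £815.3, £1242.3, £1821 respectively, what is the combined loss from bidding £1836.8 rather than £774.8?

£4582.4

The deviation costs you only when the competing bid falls strictly between £774.8 and £1836.8; elsewhere both bids give the same outcome.
£1679.5: truthful payoff £0, deviation payoff −£904.7 → loss £904.7.
£1468.5: truthful payoff £0, deviation payoff −£693.7 → loss £693.7.
£1190.9: truthful payoff £0, deviation payoff −£416.1 → loss £416.1.
£1788.5: truthful payoff £0, deviation payoff −£1013.7 → loss £1013.7.
£815.3: truthful payoff £0, deviation payoff −£40.5 → loss £40.5.
£1242.3: truthful payoff £0, deviation payoff −£467.5 → loss £467.5.
£1821: truthful payoff £0, deviation payoff −£1046.2 → loss £1046.2.
Total loss = £904.7 + £693.7 + £416.1 + £1013.7 + £40.5 + £467.5 + £1046.2 = £4582.4.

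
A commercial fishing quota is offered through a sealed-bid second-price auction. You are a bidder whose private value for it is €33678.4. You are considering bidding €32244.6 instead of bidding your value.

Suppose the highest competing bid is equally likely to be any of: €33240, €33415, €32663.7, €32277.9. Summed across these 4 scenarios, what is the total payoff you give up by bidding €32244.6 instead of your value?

€3117

The deviation costs you only when the competing bid falls strictly between €32244.6 and €33678.4; elsewhere both bids give the same outcome.
€33240: truthful payoff €438.4, deviation payoff €0 → loss €438.4.
€33415: truthful payoff €263.4, deviation payoff €0 → loss €263.4.
€32663.7: truthful payoff €1014.7, deviation payoff €0 → loss €1014.7.
€32277.9: truthful payoff €1400.5, deviation payoff €0 → loss €1400.5.
Total loss = €438.4 + €263.4 + €1014.7 + €1400.5 = €3117.
In a second-price auction your bid sets only whether you win, not what you pay, so bidding your true value is weakly dominant.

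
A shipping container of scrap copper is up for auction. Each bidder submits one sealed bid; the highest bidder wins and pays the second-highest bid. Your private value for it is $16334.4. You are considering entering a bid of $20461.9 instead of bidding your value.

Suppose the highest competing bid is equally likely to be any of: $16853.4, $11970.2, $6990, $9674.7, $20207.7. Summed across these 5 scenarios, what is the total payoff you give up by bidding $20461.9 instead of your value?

$4392.3

The deviation costs you only when the competing bid falls strictly between $16334.4 and $20461.9; elsewhere both bids give the same outcome.
$16853.4: truthful payoff $0, deviation payoff −$519 → loss $519.
$11970.2: outcomes coincide → loss $0.
$6990: outcomes coincide → loss $0.
$9674.7: outcomes coincide → loss $0.
$20207.7: truthful payoff $0, deviation payoff −$3873.3 → loss $3873.3.
Total loss = $519 + $3873.3 = $4392.3.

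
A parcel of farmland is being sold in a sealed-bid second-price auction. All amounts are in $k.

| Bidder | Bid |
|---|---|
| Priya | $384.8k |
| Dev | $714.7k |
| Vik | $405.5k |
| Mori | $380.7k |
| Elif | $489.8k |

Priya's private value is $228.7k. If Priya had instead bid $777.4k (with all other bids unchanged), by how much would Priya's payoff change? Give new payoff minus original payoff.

The highest bid among the other bidders is $714.7k; Priya's bid doesn't change that.
Original bid $384.8k: Priya is not highest (top rival bid is $714.7k); payoff $0k.
Alternative bid $777.4k: Priya is highest, pays the top rival bid $714.7k; payoff $228.7k − $714.7k = −$486k.
Change in payoff = −$486k − ($0k) = −$486k.

−$486k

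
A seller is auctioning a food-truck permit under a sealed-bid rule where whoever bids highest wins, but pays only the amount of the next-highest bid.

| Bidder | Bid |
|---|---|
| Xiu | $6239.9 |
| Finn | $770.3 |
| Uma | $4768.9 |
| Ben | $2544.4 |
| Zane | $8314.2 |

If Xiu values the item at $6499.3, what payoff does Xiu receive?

Highest bid: Zane at $8314.2, so Zane wins.
Second-highest bid: Xiu at $6239.9 — that is the price the winner pays.
Xiu did not win, so Xiu pays nothing and receives nothing: payoff $0.

$0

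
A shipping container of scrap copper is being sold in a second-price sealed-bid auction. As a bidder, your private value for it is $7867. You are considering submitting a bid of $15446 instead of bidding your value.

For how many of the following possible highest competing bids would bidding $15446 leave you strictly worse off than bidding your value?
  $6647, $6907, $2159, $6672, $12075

The deviation hurts exactly when the highest competing bid lies strictly between $7867 and $15446 — overbidding then wins at a price above your value.
$6647: below both → same outcome either way.
$6907: below both → same outcome either way.
$2159: below both → same outcome either way.
$6672: below both → same outcome either way.
$12075: inside the interval → strictly worse (loss $4208).
Count: 1.

1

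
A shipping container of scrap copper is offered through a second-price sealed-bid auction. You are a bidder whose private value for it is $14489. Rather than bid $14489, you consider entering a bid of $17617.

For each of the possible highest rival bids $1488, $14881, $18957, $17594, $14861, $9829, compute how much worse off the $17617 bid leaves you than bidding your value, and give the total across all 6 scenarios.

The deviation costs you only when the competing bid falls strictly between $14489 and $17617; elsewhere both bids give the same outcome.
$1488: outcomes coincide → loss $0.
$14881: truthful payoff $0, deviation payoff −$392 → loss $392.
$18957: outcomes coincide → loss $0.
$17594: truthful payoff $0, deviation payoff −$3105 → loss $3105.
$14861: truthful payoff $0, deviation payoff −$372 → loss $372.
$9829: outcomes coincide → loss $0.
Total loss = $392 + $3105 + $372 = $3869.
In a second-price auction your bid sets only whether you win, not what you pay, so bidding your true value is weakly dominant.

$3869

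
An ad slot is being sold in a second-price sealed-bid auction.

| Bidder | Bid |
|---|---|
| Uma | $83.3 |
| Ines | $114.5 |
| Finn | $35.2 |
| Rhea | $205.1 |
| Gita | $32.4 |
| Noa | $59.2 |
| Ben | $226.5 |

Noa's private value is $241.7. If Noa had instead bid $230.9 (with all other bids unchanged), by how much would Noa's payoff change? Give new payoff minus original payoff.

The highest bid among the other bidders is $226.5; Noa's bid doesn't change that.
Original bid $59.2: Noa is not highest (top rival bid is $226.5); payoff $0.
Alternative bid $230.9: Noa is highest, pays the top rival bid $226.5; payoff $241.7 − $226.5 = $15.2.
Change in payoff = $15.2 − ($0) = $15.2.

$15.2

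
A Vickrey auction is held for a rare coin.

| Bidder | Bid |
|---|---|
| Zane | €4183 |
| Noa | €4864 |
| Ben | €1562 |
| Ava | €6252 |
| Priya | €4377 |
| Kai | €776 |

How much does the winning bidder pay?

Highest bid: Ava at €6252, so Ava wins.
Second-highest bid: Noa at €4864 — that is the price the winner pays.

€4864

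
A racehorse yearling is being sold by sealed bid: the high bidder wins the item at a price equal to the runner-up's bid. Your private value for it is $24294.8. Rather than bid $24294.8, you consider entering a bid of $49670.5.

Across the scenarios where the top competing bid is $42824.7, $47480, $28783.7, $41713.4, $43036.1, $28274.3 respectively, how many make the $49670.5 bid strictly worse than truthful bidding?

The deviation hurts exactly when the highest competing bid lies strictly between $24294.8 and $49670.5 — overbidding then wins at a price above your value.
$42824.7: inside the interval → strictly worse (loss $18529.9).
$47480: inside the interval → strictly worse (loss $23185.2).
$28783.7: inside the interval → strictly worse (loss $4488.9).
$41713.4: inside the interval → strictly worse (loss $17418.6).
$43036.1: inside the interval → strictly worse (loss $18741.3).
$28274.3: inside the interval → strictly worse (loss $3979.5).
Count: 6.

6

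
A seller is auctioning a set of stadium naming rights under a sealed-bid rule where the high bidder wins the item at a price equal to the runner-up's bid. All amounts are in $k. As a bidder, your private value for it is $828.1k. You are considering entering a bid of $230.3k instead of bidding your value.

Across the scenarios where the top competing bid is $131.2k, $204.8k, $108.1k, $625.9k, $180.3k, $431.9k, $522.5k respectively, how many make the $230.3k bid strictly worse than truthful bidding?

The deviation hurts exactly when the highest competing bid lies strictly between $230.3k and $828.1k — underbidding then forfeits a profitable win.
$131.2k: below both → same outcome either way.
$204.8k: below both → same outcome either way.
$108.1k: below both → same outcome either way.
$625.9k: inside the interval → strictly worse (loss $202.2k).
$180.3k: below both → same outcome either way.
$431.9k: inside the interval → strictly worse (loss $396.2k).
$522.5k: inside the interval → strictly worse (loss $305.6k).
Count: 3.

3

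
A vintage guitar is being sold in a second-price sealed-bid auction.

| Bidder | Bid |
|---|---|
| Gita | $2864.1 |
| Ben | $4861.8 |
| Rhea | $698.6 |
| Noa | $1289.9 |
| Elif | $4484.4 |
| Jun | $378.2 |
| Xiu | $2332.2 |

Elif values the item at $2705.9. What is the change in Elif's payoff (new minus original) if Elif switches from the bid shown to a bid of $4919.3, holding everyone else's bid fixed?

−$2155.9

The highest bid among the other bidders is $4861.8; Elif's bid doesn't change that.
Original bid $4484.4: Elif is not highest (top rival bid is $4861.8); payoff $0.
Alternative bid $4919.3: Elif is highest, pays the top rival bid $4861.8; payoff $2705.9 − $4861.8 = −$2155.9.
Change in payoff = −$2155.9 − ($0) = −$2155.9.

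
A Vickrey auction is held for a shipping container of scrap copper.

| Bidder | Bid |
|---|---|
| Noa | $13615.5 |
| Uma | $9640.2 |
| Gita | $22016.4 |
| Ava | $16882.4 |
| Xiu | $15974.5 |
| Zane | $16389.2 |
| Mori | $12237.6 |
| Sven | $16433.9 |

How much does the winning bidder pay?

$16882.4

Highest bid: Gita at $22016.4, so Gita wins.
Second-highest bid: Ava at $16882.4 — that is the price the winner pays.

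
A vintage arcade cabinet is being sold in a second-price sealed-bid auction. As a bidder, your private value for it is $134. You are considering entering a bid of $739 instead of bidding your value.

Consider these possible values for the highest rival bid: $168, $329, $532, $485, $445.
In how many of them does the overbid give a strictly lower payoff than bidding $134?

The deviation hurts exactly when the highest competing bid lies strictly between $134 and $739 — overbidding then wins at a price above your value.
$168: inside the interval → strictly worse (loss $34).
$329: inside the interval → strictly worse (loss $195).
$532: inside the interval → strictly worse (loss $398).
$485: inside the interval → strictly worse (loss $351).
$445: inside the interval → strictly worse (loss $311).
Count: 5.

5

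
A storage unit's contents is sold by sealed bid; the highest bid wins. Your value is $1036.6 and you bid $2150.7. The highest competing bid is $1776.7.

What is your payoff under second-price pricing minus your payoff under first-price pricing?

$374

You have the highest bid, so you win under either rule.
Second-price: pay $1776.7 → payoff −$740.1.
First-price: pay your own bid $2150.7 → payoff −$1114.1.
Difference = −$740.1 − (−$1114.1) = $374.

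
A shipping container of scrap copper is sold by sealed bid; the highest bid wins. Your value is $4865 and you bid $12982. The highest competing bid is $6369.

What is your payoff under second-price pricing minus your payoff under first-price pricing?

$6613

You have the highest bid, so you win under either rule.
Second-price: pay $6369 → payoff −$1504.
First-price: pay your own bid $12982 → payoff −$8117.
Difference = −$1504 − (−$8117) = $6613.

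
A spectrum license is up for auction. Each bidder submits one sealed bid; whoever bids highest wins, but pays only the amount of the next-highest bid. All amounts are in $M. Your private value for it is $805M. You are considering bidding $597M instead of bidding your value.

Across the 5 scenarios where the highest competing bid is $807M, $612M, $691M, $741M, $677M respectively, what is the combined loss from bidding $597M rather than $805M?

$499M

The deviation costs you only when the competing bid falls strictly between $597M and $805M; elsewhere both bids give the same outcome.
$807M: outcomes coincide → loss $0M.
$612M: truthful payoff $193M, deviation payoff $0M → loss $193M.
$691M: truthful payoff $114M, deviation payoff $0M → loss $114M.
$741M: truthful payoff $64M, deviation payoff $0M → loss $64M.
$677M: truthful payoff $128M, deviation payoff $0M → loss $128M.
Total loss = $193M + $114M + $64M + $128M = $499M.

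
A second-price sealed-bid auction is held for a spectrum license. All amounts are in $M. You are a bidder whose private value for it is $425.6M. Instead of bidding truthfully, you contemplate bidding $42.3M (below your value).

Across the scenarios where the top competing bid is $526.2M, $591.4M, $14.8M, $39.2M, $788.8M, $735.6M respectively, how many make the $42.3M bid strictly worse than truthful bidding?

The deviation hurts exactly when the highest competing bid lies strictly between $42.3M and $425.6M — underbidding then forfeits a profitable win.
$526.2M: above both → same outcome either way.
$591.4M: above both → same outcome either way.
$14.8M: below both → same outcome either way.
$39.2M: below both → same outcome either way.
$788.8M: above both → same outcome either way.
$735.6M: above both → same outcome either way.
Count: 0.

0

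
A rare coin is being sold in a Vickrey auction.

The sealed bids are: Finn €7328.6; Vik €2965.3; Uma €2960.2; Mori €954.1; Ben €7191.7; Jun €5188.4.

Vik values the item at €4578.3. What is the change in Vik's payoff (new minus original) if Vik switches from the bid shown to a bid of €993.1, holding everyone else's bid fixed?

The highest bid among the other bidders is €7328.6; Vik's bid doesn't change that.
Original bid €2965.3: Vik is not highest (top rival bid is €7328.6); payoff €0.
Alternative bid €993.1: Vik is not highest (top rival bid is €7328.6); payoff €0.
Change in payoff = €0 − (€0) = €0.

€0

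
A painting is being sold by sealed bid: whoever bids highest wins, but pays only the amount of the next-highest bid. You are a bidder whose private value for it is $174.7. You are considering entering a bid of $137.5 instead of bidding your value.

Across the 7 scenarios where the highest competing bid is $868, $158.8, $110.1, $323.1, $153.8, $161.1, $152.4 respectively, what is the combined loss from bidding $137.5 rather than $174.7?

The deviation costs you only when the competing bid falls strictly between $137.5 and $174.7; elsewhere both bids give the same outcome.
$868: outcomes coincide → loss $0.
$158.8: truthful payoff $15.9, deviation payoff $0 → loss $15.9.
$110.1: outcomes coincide → loss $0.
$323.1: outcomes coincide → loss $0.
$153.8: truthful payoff $20.9, deviation payoff $0 → loss $20.9.
$161.1: truthful payoff $13.6, deviation payoff $0 → loss $13.6.
$152.4: truthful payoff $22.3, deviation payoff $0 → loss $22.3.
Total loss = $15.9 + $20.9 + $13.6 + $22.3 = $72.7.

$72.7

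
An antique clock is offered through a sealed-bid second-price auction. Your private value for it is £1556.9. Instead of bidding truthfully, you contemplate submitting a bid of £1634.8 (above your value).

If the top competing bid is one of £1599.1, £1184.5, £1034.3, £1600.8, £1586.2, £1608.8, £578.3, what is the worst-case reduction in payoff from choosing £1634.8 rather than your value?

£1599.1: truthful gives £0, deviation gives −£42.2 → loss £42.2.
£1184.5: same outcome either way → loss £0.
£1034.3: same outcome either way → loss £0.
£1600.8: truthful gives £0, deviation gives −£43.9 → loss £43.9.
£1586.2: truthful gives £0, deviation gives −£29.3 → loss £29.3.
£1608.8: truthful gives £0, deviation gives −£51.9 → loss £51.9.
£578.3: same outcome either way → loss £0.
Maximum loss: £51.9.

£51.9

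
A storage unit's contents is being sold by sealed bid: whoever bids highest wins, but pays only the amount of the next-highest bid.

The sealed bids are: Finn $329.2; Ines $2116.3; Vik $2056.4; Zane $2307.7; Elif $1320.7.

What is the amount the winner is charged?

Highest bid: Zane at $2307.7, so Zane wins.
Second-highest bid: Ines at $2116.3 — that is the price the winner pays.

$2116.3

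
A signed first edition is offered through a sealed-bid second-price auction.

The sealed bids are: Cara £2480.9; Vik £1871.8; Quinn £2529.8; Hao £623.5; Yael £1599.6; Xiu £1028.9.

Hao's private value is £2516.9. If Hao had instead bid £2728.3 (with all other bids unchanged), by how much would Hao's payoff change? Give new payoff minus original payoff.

−£12.9

The highest bid among the other bidders is £2529.8; Hao's bid doesn't change that.
Original bid £623.5: Hao is not highest (top rival bid is £2529.8); payoff £0.
Alternative bid £2728.3: Hao is highest, pays the top rival bid £2529.8; payoff £2516.9 − £2529.8 = −£12.9.
Change in payoff = −£12.9 − (£0) = −£12.9.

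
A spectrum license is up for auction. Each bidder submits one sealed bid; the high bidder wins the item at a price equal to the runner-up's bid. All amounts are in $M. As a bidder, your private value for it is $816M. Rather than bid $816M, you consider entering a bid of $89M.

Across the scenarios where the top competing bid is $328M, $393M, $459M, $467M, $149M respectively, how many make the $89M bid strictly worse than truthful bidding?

5

The deviation hurts exactly when the highest competing bid lies strictly between $89M and $816M — underbidding then forfeits a profitable win.
$328M: inside the interval → strictly worse (loss $488M).
$393M: inside the interval → strictly worse (loss $423M).
$459M: inside the interval → strictly worse (loss $357M).
$467M: inside the interval → strictly worse (loss $349M).
$149M: inside the interval → strictly worse (loss $667M).
Count: 5.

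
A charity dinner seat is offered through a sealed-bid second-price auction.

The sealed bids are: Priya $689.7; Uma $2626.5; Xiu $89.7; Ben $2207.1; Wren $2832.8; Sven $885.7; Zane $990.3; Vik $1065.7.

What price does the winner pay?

$2626.5

Highest bid: Wren at $2832.8, so Wren wins.
Second-highest bid: Uma at $2626.5 — that is the price the winner pays.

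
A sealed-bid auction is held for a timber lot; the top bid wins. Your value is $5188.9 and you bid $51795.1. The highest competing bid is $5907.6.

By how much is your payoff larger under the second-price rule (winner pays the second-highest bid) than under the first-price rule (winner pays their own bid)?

$45887.5

You have the highest bid, so you win under either rule.
Second-price: pay $5907.6 → payoff −$718.7.
First-price: pay your own bid $51795.1 → payoff −$46606.2.
Difference = −$718.7 − (−$46606.2) = $45887.5.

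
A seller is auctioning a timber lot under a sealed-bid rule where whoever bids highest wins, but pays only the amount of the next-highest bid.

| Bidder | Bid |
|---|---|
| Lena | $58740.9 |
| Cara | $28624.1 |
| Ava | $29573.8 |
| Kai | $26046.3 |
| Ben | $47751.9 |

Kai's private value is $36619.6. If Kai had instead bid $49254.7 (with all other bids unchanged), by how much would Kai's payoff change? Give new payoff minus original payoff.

The highest bid among the other bidders is $58740.9; Kai's bid doesn't change that.
Original bid $26046.3: Kai is not highest (top rival bid is $58740.9); payoff $0.
Alternative bid $49254.7: Kai is not highest (top rival bid is $58740.9); payoff $0.
Change in payoff = $0 − ($0) = $0.

$0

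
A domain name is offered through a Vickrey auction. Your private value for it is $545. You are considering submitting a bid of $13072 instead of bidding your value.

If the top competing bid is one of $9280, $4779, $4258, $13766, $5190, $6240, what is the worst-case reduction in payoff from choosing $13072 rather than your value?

$9280: truthful gives $0, deviation gives −$8735 → loss $8735.
$4779: truthful gives $0, deviation gives −$4234 → loss $4234.
$4258: truthful gives $0, deviation gives −$3713 → loss $3713.
$13766: same outcome either way → loss $0.
$5190: truthful gives $0, deviation gives −$4645 → loss $4645.
$6240: truthful gives $0, deviation gives −$5695 → loss $5695.
Maximum loss: $8735.

$8735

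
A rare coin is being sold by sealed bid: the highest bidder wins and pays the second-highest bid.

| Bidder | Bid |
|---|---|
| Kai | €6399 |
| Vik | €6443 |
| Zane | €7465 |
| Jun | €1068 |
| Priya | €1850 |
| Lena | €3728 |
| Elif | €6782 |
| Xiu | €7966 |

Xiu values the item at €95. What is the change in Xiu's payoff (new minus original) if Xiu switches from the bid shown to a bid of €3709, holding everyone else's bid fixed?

€7370

The highest bid among the other bidders is €7465; Xiu's bid doesn't change that.
Original bid €7966: Xiu is highest, pays the top rival bid €7465; payoff €95 − €7465 = −€7370.
Alternative bid €3709: Xiu is not highest (top rival bid is €7465); payoff €0.
Change in payoff = €0 − (−€7370) = €7370.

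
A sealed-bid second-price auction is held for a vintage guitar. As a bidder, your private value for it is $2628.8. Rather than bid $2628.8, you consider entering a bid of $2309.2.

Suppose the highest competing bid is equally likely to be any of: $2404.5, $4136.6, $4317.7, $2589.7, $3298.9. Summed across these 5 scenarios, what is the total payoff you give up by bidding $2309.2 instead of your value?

$263.4

The deviation costs you only when the competing bid falls strictly between $2309.2 and $2628.8; elsewhere both bids give the same outcome.
$2404.5: truthful payoff $224.3, deviation payoff $0 → loss $224.3.
$4136.6: outcomes coincide → loss $0.
$4317.7: outcomes coincide → loss $0.
$2589.7: truthful payoff $39.1, deviation payoff $0 → loss $39.1.
$3298.9: outcomes coincide → loss $0.
Total loss = $224.3 + $39.1 = $263.4.
In a second-price auction your bid sets only whether you win, not what you pay, so bidding your true value is weakly dominant.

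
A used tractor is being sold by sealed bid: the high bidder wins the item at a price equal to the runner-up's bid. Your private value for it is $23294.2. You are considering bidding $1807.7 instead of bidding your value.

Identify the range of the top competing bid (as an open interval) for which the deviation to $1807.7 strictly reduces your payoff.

($1807.7, $23294.2)

If the competing bid is below $1807.7, both bids win at the same price — no difference.
If it is above $23294.2, both bids lose — no difference.
If it lies strictly between $1807.7 and $23294.2, bidding your value wins at a price below your value (positive payoff) while bidding $1807.7 loses (payoff 0).
So the deviation strictly hurts on the open interval ($1807.7, $23294.2).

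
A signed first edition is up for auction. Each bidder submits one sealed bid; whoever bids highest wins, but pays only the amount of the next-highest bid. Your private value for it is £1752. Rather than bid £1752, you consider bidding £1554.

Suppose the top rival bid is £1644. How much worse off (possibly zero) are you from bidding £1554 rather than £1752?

Bidding your value £1752: you win (since £1752 > £1644) and pay £1644. Payoff £108.
Bidding £1554: you lose. Payoff £0.
The competing bid £1644 lies between your shaded bid and your value, so underbidding forfeits an item you could have won at a profitable price.
Loss from deviating = £108 − (£0) = £108.
Because the price is fixed by the runner-up's bid, deviating from your value can only change a good outcome into a bad one — never the reverse.

£108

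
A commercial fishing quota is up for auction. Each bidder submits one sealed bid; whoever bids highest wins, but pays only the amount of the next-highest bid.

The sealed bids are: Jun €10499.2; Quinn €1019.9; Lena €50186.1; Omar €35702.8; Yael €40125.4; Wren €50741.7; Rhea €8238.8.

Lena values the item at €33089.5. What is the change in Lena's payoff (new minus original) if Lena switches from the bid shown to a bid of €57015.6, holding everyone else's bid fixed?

−€17652.2

The highest bid among the other bidders is €50741.7; Lena's bid doesn't change that.
Original bid €50186.1: Lena is not highest (top rival bid is €50741.7); payoff €0.
Alternative bid €57015.6: Lena is highest, pays the top rival bid €50741.7; payoff €33089.5 − €50741.7 = −€17652.2.
Change in payoff = −€17652.2 − (€0) = −€17652.2.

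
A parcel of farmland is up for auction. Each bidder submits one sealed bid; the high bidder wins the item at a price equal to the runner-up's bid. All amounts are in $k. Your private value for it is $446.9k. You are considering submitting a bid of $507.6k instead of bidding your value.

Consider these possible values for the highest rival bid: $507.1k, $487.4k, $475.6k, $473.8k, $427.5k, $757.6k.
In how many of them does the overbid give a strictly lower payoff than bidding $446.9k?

4

The deviation hurts exactly when the highest competing bid lies strictly between $446.9k and $507.6k — overbidding then wins at a price above your value.
$507.1k: inside the interval → strictly worse (loss $60.2k).
$487.4k: inside the interval → strictly worse (loss $40.5k).
$475.6k: inside the interval → strictly worse (loss $28.7k).
$473.8k: inside the interval → strictly worse (loss $26.9k).
$427.5k: below both → same outcome either way.
$757.6k: above both → same outcome either way.
Count: 4.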